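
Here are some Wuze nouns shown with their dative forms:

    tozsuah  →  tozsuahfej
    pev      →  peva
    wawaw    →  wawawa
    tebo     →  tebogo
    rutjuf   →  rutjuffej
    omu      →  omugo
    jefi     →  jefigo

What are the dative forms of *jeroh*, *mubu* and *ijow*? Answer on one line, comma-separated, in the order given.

jerohfej, mubugo, ijowa

The pattern is voicing of the final sound: -fej when the stem ends in a voiceless consonant (*tozsuah*, *rutjuf*); -a when the stem ends in a voiced consonant (*pev*, *wawaw*); -go when the stem ends in a vowel (*tebo*, *omu*, *jefi*).
*jeroh* — final sound /h/ (a voiceless consonant) → -fej → *jerohfej*.
Since the final sound of *mubu* is /u/ (a vowel), it takes -go, giving *mubugo*.
*ijow* — final sound /w/ (a voiced consonant) → -a → *ijowa*.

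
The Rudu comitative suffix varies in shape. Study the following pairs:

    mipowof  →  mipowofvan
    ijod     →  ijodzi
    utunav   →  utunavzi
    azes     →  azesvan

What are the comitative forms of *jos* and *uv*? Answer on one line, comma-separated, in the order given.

josvan, uvzi

The suffix is conditioned by the final consonant: -van when the stem ends in a voiceless consonant (*mipowof*, *azes*); -zi when the stem ends in a voiced consonant (*ijod*, *utunav*).
*jos*: final consonant = /s/, voiceless → -van → *josvan*.
*uv* — final consonant /v/ (voiced) → -zi → *uvzi*.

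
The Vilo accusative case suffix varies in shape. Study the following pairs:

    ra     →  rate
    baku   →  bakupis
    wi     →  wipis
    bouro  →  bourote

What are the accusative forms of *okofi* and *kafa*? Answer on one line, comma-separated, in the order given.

Looking at the last vowel of each stem: -pis when the last vowel of the stem is a high vowel (*baku*, *wi*); -te when the last vowel of the stem is a non-high vowel (*ra*, *bouro*).
The last vowel of *okofi* is /i/, which is a high vowel, so the suffix is -pis, giving *okofipis*.
*kafa*: last vowel = /a/, a non-high vowel → -te → *kafate*.

okofipis, kafate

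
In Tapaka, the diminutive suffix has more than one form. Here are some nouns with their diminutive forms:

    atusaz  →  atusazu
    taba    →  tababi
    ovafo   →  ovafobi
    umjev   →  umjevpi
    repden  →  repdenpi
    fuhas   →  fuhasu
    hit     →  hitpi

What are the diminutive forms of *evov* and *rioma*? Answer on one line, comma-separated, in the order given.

Looking at the final sound of each stem: -u when the stem ends in a sibilant (*atusaz*, *fuhas*); -pi when the stem ends in a non-sibilant consonant (*umjev*, *repden*, *hit*); -bi when the stem ends in a vowel (*taba*, *ovafo*).
The final sound of *evov* is /v/, which is a non-sibilant consonant, so the suffix is -pi, giving *evovpi*.
*rioma* — final sound /a/ (a vowel) → -bi → *riomabi*.

evovpi, riomabi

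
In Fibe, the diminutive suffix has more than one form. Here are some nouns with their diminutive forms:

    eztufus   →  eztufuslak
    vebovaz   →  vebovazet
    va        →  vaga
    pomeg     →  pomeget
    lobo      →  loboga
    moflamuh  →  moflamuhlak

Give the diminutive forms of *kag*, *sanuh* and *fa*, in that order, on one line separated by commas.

The alternation tracks the final sound of the stem — -lak when the stem ends in a voiceless consonant (*eztufus*, *moflamuh*); -et when the stem ends in a voiced consonant (*vebovaz*, *pomeg*); -ga when the stem ends in a vowel (*va*, *lobo*).
*kag*: final sound = /g/, a voiced consonant → -et → *kaget*.
*sanuh* — final sound /h/ (a voiceless consonant) → -lak → *sanuhlak*.
Since the final sound of *fa* is /a/ (a vowel), it takes -ga, giving *faga*.

kaget, sanuhlak, faga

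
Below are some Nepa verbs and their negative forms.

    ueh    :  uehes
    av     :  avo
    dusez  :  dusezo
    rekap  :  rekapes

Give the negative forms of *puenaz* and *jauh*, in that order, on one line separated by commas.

The pattern is voicing of the final consonant: -es when the stem ends in a voiceless consonant (*ueh*, *rekap*); -o when the stem ends in a voiced consonant (*av*, *dusez*).
*puenaz*: final consonant = /z/, voiced → -o → *puenazo*.
*jauh* — final consonant /h/ (voiceless) → -es → *jauhes*.

puenazo, jauhes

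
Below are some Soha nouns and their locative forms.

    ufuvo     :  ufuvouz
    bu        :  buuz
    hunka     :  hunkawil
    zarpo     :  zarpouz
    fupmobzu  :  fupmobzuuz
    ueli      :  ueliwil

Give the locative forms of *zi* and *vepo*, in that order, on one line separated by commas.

Looking at the last vowel of each stem: -uz when the last vowel of the stem is a rounded vowel (*ufuvo*, *bu*, *zarpo*, *fupmobzu*); -wil when the last vowel of the stem is an unrounded vowel (*hunka*, *ueli*).
*zi* — last vowel /i/ (an unrounded vowel) → -wil → *ziwil*.
*vepo*: last vowel = /o/, a rounded vowel → -uz → *vepouz*.

ziwil, vepouz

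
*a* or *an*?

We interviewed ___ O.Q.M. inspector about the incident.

an

The indefinite article is chosen by the initial *sound* of the following word, not its spelling.
The initialism *O.Q.M.* is read letter by letter; the first letter, O, is pronounced /oʊ/, which begins with a vowel sound.
So the article is *an*: We interviewed an O.Q.M. inspector about the incident.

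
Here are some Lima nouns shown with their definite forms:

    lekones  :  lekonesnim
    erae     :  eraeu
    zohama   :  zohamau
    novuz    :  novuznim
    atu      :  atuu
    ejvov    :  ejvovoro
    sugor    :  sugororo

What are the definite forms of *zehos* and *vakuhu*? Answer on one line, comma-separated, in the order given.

zehosnim, vakuhuu

The alternation tracks the final sound of the stem — -nim when the stem ends in a sibilant (*lekones*, *novuz*); -oro when the stem ends in a non-sibilant consonant (*ejvov*, *sugor*); -u when the stem ends in a vowel (*erae*, *zohama*, *atu*).
*zehos*: final sound = /s/, a sibilant → -nim → *zehosnim*.
*vakuhu* — final sound /u/ (a vowel) → -u → *vakuhuu*.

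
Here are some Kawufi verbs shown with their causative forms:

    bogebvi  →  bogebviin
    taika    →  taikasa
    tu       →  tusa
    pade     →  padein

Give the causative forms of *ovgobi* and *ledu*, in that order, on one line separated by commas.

The suffix is conditioned by the last vowel: -in when the last vowel of the stem is a front vowel (*bogebvi*, *pade*); -sa when the last vowel of the stem is a back vowel (*taika*, *tu*).
Since the last vowel of *ovgobi* is /i/ (a front vowel), it takes -in, giving *ovgobiin*.
*ledu* — last vowel /u/ (a back vowel) → -sa → *ledusa*.

ovgobiin, ledusa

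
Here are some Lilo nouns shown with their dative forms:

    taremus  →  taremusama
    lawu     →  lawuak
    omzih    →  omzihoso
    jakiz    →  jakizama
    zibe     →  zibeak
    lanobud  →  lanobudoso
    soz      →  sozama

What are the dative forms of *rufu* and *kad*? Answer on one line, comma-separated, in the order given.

Looking at the final sound of each stem: -ama when the stem ends in a sibilant (*taremus*, *jakiz*, *soz*); -oso when the stem ends in a non-sibilant consonant (*omzih*, *lanobud*); -ak when the stem ends in a vowel (*lawu*, *zibe*).
Since the final sound of *rufu* is /u/ (a vowel), it takes -ak, giving *rufuak*.
The final sound of *kad* is /d/, which is a non-sibilant consonant, so the suffix is -oso, giving *kadoso*.

rufuak, kadoso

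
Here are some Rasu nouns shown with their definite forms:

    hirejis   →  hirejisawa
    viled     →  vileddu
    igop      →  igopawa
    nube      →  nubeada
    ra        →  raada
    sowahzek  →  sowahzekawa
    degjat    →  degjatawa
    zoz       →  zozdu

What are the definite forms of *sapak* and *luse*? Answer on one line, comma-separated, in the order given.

The suffix is conditioned by the final sound: -awa when the stem ends in a voiceless consonant (*hirejis*, *igop*, *sowahzek*, *degjat*); -du when the stem ends in a voiced consonant (*viled*, *zoz*); -ada when the stem ends in a vowel (*nube*, *ra*).
*sapak* — final sound /k/ (a voiceless consonant) → -awa → *sapakawa*.
Since the final sound of *luse* is /e/ (a vowel), it takes -ada, giving *luseada*.

sapakawa, luseada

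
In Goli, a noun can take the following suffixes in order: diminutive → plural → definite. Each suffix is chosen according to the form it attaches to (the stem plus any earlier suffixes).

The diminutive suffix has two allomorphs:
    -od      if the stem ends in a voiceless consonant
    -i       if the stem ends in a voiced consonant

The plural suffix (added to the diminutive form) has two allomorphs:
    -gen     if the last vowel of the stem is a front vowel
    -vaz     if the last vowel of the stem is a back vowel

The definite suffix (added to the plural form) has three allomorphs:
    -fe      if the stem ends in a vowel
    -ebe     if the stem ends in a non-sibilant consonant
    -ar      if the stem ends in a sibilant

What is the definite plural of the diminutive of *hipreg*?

The final consonant of *hipreg* is /g/, which is voiced, so the diminutive suffix is -i, giving *hipregi*.
The last vowel of the diminutive form *hipregi* is /i/, which is a front vowel, so the plural suffix is -gen, giving *hipregigen*.
The plural form *hipregigen* — final sound /n/ (a non-sibilant consonant) → -ebe → *hipregigenebe*.

hipregigenebe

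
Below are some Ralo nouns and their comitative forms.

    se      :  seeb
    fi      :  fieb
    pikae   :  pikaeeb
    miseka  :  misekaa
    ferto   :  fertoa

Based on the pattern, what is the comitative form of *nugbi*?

nugbieb

The pattern is front/back vowel harmony: -eb when the last vowel of the stem is a front vowel (*se*, *fi*, *pikae*); -a when the last vowel of the stem is a back vowel (*miseka*, *ferto*).
*nugbi*: last vowel = /i/, a front vowel → -eb → *nugbieb*.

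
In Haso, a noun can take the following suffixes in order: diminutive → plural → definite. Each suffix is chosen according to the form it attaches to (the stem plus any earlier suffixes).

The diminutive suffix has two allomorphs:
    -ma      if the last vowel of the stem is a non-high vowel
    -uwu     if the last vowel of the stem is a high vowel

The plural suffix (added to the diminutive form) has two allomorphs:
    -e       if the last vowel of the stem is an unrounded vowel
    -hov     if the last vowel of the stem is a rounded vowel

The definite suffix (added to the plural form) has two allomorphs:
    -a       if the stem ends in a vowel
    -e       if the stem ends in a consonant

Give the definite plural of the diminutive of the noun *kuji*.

Since the last vowel of *kuji* is /i/ (a high vowel), it takes -uwu, giving *kujiuwu*.
The diminutive form *kujiuwu*: last vowel = /u/, a rounded vowel → -hov → *kujiuwuhov*.
Since the final sound of the plural form *kujiuwuhov* is /v/ (a consonant), it takes -e, giving *kujiuwuhove*.

kujiuwuhove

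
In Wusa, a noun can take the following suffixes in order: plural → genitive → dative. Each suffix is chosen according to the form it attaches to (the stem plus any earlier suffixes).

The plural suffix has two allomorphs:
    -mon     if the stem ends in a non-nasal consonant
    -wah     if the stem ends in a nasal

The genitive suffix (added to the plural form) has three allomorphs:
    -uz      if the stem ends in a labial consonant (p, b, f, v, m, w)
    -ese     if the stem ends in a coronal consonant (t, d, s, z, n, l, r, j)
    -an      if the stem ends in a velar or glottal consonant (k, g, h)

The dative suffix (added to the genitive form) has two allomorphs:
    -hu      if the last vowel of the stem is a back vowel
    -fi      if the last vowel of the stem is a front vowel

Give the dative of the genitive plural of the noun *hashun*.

*hashun*: final consonant = /n/, a nasal → -wah → *hashunwah*.
Since the final consonant of the plural form *hashunwah* is /h/ (velar/glottal), it takes -an, giving *hashunwahan*.
Since the last vowel of the genitive form *hashunwahan* is /a/ (a back vowel), it takes -hu, giving *hashunwahanhu*.

hashunwahanhu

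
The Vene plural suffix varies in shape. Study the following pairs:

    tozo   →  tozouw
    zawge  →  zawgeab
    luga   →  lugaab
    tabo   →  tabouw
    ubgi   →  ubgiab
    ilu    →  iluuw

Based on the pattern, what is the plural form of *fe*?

feab

The alternation tracks the last vowel of the stem — -uw when the last vowel of the stem is a rounded vowel (*tozo*, *tabo*, *ilu*); -ab when the last vowel of the stem is an unrounded vowel (*zawge*, *luga*, *ubgi*).
*fe* — last vowel /e/ (an unrounded vowel) → -ab → *feab*.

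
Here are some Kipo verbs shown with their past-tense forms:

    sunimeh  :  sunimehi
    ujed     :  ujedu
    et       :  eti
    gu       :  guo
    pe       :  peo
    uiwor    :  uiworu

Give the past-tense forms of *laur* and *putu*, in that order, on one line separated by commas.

lauru, putuo

The alternation tracks the final sound of the stem — -i when the stem ends in a voiceless consonant (*sunimeh*, *et*); -u when the stem ends in a voiced consonant (*ujed*, *uiwor*); -o when the stem ends in a vowel (*gu*, *pe*).
The final sound of *laur* is /r/, which is a voiced consonant, so the suffix is -u, giving *lauru*.
*putu*: final sound = /u/, a vowel → -o → *putuo*.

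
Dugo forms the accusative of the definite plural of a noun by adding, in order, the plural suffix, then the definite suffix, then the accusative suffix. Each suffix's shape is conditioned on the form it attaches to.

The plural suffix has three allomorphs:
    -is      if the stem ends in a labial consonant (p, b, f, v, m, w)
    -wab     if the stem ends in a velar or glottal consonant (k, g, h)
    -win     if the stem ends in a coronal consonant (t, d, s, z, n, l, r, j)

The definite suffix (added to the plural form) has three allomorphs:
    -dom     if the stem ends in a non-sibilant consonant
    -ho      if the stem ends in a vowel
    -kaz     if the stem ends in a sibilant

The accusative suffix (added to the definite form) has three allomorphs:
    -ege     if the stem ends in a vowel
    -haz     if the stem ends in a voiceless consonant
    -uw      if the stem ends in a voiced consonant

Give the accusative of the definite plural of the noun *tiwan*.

tiwanwindomuw

The final consonant of *tiwan* is /n/, which is coronal, so the plural suffix is -win, giving *tiwanwin*.
Since the final sound of the plural form *tiwanwin* is /n/ (a non-sibilant consonant), it takes -dom, giving *tiwanwindom*.
The definite form *tiwanwindom* — final sound /m/ (a voiced consonant) → -uw → *tiwanwindomuw*.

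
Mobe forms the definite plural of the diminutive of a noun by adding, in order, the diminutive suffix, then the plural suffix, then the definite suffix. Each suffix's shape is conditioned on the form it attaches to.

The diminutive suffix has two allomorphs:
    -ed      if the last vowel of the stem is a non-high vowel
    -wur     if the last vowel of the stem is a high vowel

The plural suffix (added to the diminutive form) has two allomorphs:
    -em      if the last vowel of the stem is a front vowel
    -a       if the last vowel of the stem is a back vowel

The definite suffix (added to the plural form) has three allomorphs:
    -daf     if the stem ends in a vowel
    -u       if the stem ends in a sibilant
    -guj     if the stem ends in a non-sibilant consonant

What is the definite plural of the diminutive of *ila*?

The last vowel of *ila* is /a/, which is a non-high vowel, so the diminutive suffix is -ed, giving *ilaed*.
The diminutive form *ilaed*: last vowel = /e/, a front vowel → -em → *ilaedem*.
The final sound of the plural form *ilaedem* is /m/, which is a non-sibilant consonant, so the definite suffix is -guj, giving *ilaedemguj*.

ilaedemguj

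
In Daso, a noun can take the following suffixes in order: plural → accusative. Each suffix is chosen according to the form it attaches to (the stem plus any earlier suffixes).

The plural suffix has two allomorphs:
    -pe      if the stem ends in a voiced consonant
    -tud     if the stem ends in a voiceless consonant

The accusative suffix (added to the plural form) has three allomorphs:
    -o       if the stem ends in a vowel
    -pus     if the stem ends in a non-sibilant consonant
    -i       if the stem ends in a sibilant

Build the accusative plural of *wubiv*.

*wubiv*: final consonant = /v/, voiced → -pe → *wubivpe*.
Since the final sound of the plural form *wubivpe* is /e/ (a vowel), it takes -o, giving *wubivpeo*.

wubivpeo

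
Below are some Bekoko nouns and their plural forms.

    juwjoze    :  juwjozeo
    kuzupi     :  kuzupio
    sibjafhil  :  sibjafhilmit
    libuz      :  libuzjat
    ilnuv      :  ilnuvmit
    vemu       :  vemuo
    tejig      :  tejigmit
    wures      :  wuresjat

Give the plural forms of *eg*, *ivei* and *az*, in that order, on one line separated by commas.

The alternation tracks the final sound of the stem — -jat when the stem ends in a sibilant (*libuz*, *wures*); -mit when the stem ends in a non-sibilant consonant (*sibjafhil*, *ilnuv*, *tejig*); -o when the stem ends in a vowel (*juwjoze*, *kuzupi*, *vemu*).
*eg* — final sound /g/ (a non-sibilant consonant) → -mit → *egmit*.
Since the final sound of *ivei* is /i/ (a vowel), it takes -o, giving *iveio*.
*az*: final sound = /z/, a sibilant → -jat → *azjat*.

egmit, iveio, azjat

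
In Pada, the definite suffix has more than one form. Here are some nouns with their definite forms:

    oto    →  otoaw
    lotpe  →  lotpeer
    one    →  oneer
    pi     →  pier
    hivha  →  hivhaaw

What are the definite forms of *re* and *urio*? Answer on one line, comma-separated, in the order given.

The pattern is front/back vowel harmony: -er when the last vowel of the stem is a front vowel (*lotpe*, *one*, *pi*); -aw when the last vowel of the stem is a back vowel (*oto*, *hivha*).
*re* — last vowel /e/ (a front vowel) → -er → *reer*.
*urio*: last vowel = /o/, a back vowel → -aw → *urioaw*.

reer, urioaw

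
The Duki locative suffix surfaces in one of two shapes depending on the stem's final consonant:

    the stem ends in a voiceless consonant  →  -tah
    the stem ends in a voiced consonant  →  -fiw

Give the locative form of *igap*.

*igap* — final consonant /p/ (voiceless) → -tah → *igaptah*.

igaptah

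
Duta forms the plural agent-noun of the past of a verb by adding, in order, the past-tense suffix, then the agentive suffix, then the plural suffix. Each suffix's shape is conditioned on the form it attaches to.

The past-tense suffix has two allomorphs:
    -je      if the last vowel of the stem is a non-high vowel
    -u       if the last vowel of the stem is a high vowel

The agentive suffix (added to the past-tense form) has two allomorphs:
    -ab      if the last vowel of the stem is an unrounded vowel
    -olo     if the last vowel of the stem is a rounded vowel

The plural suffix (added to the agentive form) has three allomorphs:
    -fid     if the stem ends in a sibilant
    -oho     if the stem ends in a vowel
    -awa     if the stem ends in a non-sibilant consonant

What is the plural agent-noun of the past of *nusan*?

The last vowel of *nusan* is /a/, which is a non-high vowel, so the past-tense suffix is -je, giving *nusanje*.
Since the last vowel of the past-tense form *nusanje* is /e/ (an unrounded vowel), it takes -ab, giving *nusanjeab*.
Since the final sound of the agentive form *nusanjeab* is /b/ (a non-sibilant consonant), it takes -awa, giving *nusanjeabawa*.

nusanjeabawa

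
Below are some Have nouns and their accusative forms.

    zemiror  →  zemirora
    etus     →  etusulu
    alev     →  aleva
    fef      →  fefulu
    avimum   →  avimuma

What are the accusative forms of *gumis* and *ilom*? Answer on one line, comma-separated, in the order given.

gumisulu, iloma

The pattern is voicing of the final consonant: -ulu when the stem ends in a voiceless consonant (*etus*, *fef*); -a when the stem ends in a voiced consonant (*zemiror*, *alev*, *avimum*).
*gumis* — final consonant /s/ (voiceless) → -ulu → *gumisulu*.
Since the final consonant of *ilom* is /m/ (voiced), it takes -a, giving *iloma*.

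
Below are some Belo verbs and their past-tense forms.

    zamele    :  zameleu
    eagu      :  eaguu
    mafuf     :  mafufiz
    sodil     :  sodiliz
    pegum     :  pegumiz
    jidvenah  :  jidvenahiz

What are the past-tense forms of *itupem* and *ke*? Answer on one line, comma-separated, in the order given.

The suffix is conditioned by the final sound: -iz when the stem ends in a consonant (*mafuf*, *sodil*, *pegum*, *jidvenah*); -u when the stem ends in a vowel (*zamele*, *eagu*).
*itupem* — final sound /m/ (a consonant) → -iz → *itupemiz*.
*ke* — final sound /e/ (a vowel) → -u → *keu*.

itupemiz, keu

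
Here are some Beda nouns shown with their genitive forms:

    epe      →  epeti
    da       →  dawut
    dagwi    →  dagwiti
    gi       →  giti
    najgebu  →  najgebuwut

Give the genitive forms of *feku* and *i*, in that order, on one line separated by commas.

fekuwut, iti

The alternation tracks the last vowel of the stem — -ti when the last vowel of the stem is a front vowel (*epe*, *dagwi*, *gi*); -wut when the last vowel of the stem is a back vowel (*da*, *najgebu*).
*feku* — last vowel /u/ (a back vowel) → -wut → *fekuwut*.
Since the last vowel of *i* is /i/ (a front vowel), it takes -ti, giving *iti*.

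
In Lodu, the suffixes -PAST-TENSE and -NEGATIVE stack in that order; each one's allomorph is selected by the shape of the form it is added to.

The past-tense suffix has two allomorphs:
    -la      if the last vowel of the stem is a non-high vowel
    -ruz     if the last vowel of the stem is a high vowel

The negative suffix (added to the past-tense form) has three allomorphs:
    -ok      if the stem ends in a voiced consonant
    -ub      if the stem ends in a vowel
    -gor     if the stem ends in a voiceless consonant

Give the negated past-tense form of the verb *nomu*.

nomuruzok

*nomu* — last vowel /u/ (a high vowel) → -ruz → *nomuruz*.
The past-tense form *nomuruz*: final sound = /z/, a voiced consonant → -ok → *nomuruzok*.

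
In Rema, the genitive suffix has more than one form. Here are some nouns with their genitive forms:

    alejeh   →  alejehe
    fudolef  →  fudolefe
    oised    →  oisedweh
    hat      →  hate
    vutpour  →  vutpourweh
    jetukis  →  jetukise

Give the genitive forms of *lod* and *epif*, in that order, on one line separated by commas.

lodweh, epife

The alternation tracks the final consonant of the stem — -e when the stem ends in a voiceless consonant (*alejeh*, *fudolef*, *hat*, *jetukis*); -weh when the stem ends in a voiced consonant (*oised*, *vutpour*).
*lod* — final consonant /d/ (voiced) → -weh → *lodweh*.
*epif* — final consonant /f/ (voiceless) → -e → *epife*.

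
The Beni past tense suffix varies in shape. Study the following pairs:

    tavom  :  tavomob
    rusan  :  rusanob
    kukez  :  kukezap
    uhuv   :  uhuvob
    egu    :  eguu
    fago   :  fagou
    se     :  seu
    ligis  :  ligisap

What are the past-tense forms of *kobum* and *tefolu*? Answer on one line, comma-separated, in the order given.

The pattern is sibilance of the final sound: -ap when the stem ends in a sibilant (*kukez*, *ligis*); -ob when the stem ends in a non-sibilant consonant (*tavom*, *rusan*, *uhuv*); -u when the stem ends in a vowel (*egu*, *fago*, *se*).
The final sound of *kobum* is /m/, which is a non-sibilant consonant, so the suffix is -ob, giving *kobumob*.
*tefolu*: final sound = /u/, a vowel → -u → *tefoluu*.

kobumob, tefoluu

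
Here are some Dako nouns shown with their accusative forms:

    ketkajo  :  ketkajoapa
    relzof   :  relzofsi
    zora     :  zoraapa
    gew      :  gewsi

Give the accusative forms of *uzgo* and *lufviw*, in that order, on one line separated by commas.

Looking at the final sound of each stem: -si when the stem ends in a consonant (*relzof*, *gew*); -apa when the stem ends in a vowel (*ketkajo*, *zora*).
Since the final sound of *uzgo* is /o/ (a vowel), it takes -apa, giving *uzgoapa*.
The final sound of *lufviw* is /w/, which is a consonant, so the suffix is -si, giving *lufviwsi*.

uzgoapa, lufviwsi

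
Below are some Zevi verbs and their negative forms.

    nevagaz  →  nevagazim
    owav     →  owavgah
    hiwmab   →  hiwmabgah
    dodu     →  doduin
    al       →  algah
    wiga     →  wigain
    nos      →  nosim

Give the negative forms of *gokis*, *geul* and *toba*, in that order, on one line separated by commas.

gokisim, geulgah, tobain

The suffix is conditioned by the final sound: -im when the stem ends in a sibilant (*nevagaz*, *nos*); -gah when the stem ends in a non-sibilant consonant (*owav*, *hiwmab*, *al*); -in when the stem ends in a vowel (*dodu*, *wiga*).
*gokis*: final sound = /s/, a sibilant → -im → *gokisim*.
Since the final sound of *geul* is /l/ (a non-sibilant consonant), it takes -gah, giving *geulgah*.
*toba*: final sound = /a/, a vowel → -in → *tobain*.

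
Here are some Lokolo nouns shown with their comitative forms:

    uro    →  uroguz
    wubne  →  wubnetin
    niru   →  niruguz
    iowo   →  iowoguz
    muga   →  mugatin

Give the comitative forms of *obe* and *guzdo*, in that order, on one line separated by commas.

obetin, guzdoguz

The alternation tracks the last vowel of the stem — -guz when the last vowel of the stem is a rounded vowel (*uro*, *niru*, *iowo*); -tin when the last vowel of the stem is an unrounded vowel (*wubne*, *muga*).
*obe* — last vowel /e/ (an unrounded vowel) → -tin → *obetin*.
*guzdo* — last vowel /o/ (a rounded vowel) → -guz → *guzdoguz*.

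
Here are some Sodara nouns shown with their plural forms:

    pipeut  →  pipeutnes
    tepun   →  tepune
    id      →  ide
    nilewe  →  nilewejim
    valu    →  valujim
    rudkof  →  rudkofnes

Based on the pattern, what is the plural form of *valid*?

valide

The suffix is conditioned by the final sound: -nes when the stem ends in a voiceless consonant (*pipeut*, *rudkof*); -e when the stem ends in a voiced consonant (*tepun*, *id*); -jim when the stem ends in a vowel (*nilewe*, *valu*).
Since the final sound of *valid* is /d/ (a voiced consonant), it takes -e, giving *valide*.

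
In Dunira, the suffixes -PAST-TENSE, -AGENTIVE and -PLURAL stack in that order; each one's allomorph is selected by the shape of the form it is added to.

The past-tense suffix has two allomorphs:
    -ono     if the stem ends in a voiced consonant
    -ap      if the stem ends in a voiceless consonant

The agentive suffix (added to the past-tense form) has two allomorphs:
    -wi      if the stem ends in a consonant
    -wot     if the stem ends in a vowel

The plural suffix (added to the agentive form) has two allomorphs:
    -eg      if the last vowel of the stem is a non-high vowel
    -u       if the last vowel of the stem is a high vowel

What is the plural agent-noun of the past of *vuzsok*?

The final consonant of *vuzsok* is /k/, which is voiceless, so the past-tense suffix is -ap, giving *vuzsokap*.
The past-tense form *vuzsokap* — final sound /p/ (a consonant) → -wi → *vuzsokapwi*.
The agentive form *vuzsokapwi* — last vowel /i/ (a high vowel) → -u → *vuzsokapwiu*.

vuzsokapwiu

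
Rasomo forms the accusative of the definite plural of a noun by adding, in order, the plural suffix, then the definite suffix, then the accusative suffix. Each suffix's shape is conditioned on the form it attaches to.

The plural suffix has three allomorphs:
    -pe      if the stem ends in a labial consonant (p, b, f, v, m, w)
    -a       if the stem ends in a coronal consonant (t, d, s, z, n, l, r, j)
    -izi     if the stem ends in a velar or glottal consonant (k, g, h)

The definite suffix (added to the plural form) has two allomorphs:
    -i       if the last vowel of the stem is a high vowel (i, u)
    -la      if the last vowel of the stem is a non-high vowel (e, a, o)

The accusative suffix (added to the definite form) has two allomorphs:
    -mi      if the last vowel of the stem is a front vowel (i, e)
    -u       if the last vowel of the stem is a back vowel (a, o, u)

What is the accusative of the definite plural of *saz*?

*saz*: final consonant = /z/, coronal → -a → *saza*.
The last vowel of the plural form *saza* is /a/, which is a non-high vowel, so the definite suffix is -la, giving *sazala*.
Since the last vowel of the definite form *sazala* is /a/ (a back vowel), it takes -u, giving *sazalau*.

sazalau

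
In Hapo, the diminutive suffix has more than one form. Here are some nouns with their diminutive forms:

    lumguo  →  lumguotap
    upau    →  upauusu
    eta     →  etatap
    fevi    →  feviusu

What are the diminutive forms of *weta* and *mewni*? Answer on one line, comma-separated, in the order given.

wetatap, mewniusu

The pattern is height harmony: -usu when the last vowel of the stem is a high vowel (*upau*, *fevi*); -tap when the last vowel of the stem is a non-high vowel (*lumguo*, *eta*).
Since the last vowel of *weta* is /a/ (a non-high vowel), it takes -tap, giving *wetatap*.
The last vowel of *mewni* is /i/, which is a high vowel, so the suffix is -usu, giving *mewniusu*.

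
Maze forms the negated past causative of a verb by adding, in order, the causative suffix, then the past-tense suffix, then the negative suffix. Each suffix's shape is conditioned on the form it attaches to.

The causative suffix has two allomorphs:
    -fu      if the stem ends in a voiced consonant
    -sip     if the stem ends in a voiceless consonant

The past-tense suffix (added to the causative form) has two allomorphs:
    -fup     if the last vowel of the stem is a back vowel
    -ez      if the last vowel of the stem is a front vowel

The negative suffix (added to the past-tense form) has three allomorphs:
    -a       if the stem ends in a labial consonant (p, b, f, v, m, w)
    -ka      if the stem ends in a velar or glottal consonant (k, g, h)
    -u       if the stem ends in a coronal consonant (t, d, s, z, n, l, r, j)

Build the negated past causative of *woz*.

wozfufupa

The final consonant of *woz* is /z/, which is voiced, so the causative suffix is -fu, giving *wozfu*.
Since the last vowel of the causative form *wozfu* is /u/ (a back vowel), it takes -fup, giving *wozfufup*.
The final consonant of the past-tense form *wozfufup* is /p/, which is labial, so the negative suffix is -a, giving *wozfufupa*.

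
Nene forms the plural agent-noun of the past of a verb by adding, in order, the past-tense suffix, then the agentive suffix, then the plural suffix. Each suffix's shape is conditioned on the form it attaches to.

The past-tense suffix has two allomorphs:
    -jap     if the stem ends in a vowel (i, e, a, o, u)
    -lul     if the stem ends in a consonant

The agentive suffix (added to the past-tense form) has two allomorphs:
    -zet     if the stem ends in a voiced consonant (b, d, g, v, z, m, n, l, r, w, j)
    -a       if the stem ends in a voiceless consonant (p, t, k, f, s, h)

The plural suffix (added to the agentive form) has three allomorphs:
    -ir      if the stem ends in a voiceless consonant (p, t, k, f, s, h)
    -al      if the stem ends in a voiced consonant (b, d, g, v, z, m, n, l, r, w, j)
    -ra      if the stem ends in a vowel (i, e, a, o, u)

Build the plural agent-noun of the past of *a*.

ajapara

*a* — final sound /a/ (a vowel) → -jap → *ajap*.
The past-tense form *ajap*: final consonant = /p/, voiceless → -a → *ajapa*.
The final sound of the agentive form *ajapa* is /a/, which is a vowel, so the plural suffix is -ra, giving *ajapara*.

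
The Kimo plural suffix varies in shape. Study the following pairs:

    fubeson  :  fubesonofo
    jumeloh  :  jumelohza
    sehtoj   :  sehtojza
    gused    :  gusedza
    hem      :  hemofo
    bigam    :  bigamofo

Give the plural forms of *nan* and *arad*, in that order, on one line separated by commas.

The alternation tracks the final consonant of the stem — -ofo when the stem ends in a nasal (*fubeson*, *hem*, *bigam*); -za when the stem ends in a non-nasal consonant (*jumeloh*, *sehtoj*, *gused*).
The final consonant of *nan* is /n/, which is a nasal, so the suffix is -ofo, giving *nanofo*.
Since the final consonant of *arad* is /d/ (non-nasal), it takes -za, giving *aradza*.

nanofo, aradza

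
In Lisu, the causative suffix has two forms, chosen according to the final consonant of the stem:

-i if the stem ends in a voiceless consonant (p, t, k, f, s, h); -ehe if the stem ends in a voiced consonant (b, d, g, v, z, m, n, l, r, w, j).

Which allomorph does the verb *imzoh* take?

-i

Since the final consonant of *imzoh* is /h/ (voiceless), it takes -i.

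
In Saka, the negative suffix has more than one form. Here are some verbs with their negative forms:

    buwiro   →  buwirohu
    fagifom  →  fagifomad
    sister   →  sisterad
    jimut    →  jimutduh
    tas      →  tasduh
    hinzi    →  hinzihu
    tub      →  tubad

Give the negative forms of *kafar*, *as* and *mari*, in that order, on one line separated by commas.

The pattern is voicing of the final sound: -duh when the stem ends in a voiceless consonant (*jimut*, *tas*); -ad when the stem ends in a voiced consonant (*fagifom*, *sister*, *tub*); -hu when the stem ends in a vowel (*buwiro*, *hinzi*).
*kafar*: final sound = /r/, a voiced consonant → -ad → *kafarad*.
*as*: final sound = /s/, a voiceless consonant → -duh → *asduh*.
*mari* — final sound /i/ (a vowel) → -hu → *marihu*.

kafarad, asduh, marihu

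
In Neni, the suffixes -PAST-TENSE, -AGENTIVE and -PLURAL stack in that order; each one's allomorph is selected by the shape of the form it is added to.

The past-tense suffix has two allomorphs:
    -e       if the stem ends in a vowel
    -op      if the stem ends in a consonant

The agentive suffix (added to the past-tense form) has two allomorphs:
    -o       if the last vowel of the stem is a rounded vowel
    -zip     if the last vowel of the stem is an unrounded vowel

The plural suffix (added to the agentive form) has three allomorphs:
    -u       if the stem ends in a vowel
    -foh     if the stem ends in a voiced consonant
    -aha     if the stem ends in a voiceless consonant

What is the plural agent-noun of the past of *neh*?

*neh*: final sound = /h/, a consonant → -op → *nehop*.
Since the last vowel of the past-tense form *nehop* is /o/ (a rounded vowel), it takes -o, giving *nehopo*.
The final sound of the agentive form *nehopo* is /o/, which is a vowel, so the plural suffix is -u, giving *nehopou*.

nehopou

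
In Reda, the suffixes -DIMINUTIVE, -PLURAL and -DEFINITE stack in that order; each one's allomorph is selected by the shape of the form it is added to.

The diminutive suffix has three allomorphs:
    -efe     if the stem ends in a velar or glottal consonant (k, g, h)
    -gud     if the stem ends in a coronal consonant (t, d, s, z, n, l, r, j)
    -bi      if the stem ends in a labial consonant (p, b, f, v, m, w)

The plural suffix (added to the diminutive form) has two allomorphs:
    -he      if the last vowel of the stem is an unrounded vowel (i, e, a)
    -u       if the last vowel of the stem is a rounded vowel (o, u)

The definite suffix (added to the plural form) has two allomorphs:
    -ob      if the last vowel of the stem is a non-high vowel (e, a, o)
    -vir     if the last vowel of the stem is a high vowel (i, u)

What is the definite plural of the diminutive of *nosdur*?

The final consonant of *nosdur* is /r/, which is coronal, so the diminutive suffix is -gud, giving *nosdurgud*.
The last vowel of the diminutive form *nosdurgud* is /u/, which is a rounded vowel, so the plural suffix is -u, giving *nosdurgudu*.
The last vowel of the plural form *nosdurgudu* is /u/, which is a high vowel, so the definite suffix is -vir, giving *nosdurguduvir*.

nosdurguduvir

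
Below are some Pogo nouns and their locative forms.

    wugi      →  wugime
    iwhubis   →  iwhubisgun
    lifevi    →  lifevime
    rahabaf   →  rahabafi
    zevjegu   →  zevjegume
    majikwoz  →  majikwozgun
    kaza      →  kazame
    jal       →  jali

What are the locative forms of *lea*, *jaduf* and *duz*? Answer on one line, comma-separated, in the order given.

leame, jadufi, duzgun

The pattern is sibilance of the final sound: -gun when the stem ends in a sibilant (*iwhubis*, *majikwoz*); -i when the stem ends in a non-sibilant consonant (*rahabaf*, *jal*); -me when the stem ends in a vowel (*wugi*, *lifevi*, *zevjegu*, *kaza*).
Since the final sound of *lea* is /a/ (a vowel), it takes -me, giving *leame*.
Since the final sound of *jaduf* is /f/ (a non-sibilant consonant), it takes -i, giving *jadufi*.
*duz* — final sound /z/ (a sibilant) → -gun → *duzgun*.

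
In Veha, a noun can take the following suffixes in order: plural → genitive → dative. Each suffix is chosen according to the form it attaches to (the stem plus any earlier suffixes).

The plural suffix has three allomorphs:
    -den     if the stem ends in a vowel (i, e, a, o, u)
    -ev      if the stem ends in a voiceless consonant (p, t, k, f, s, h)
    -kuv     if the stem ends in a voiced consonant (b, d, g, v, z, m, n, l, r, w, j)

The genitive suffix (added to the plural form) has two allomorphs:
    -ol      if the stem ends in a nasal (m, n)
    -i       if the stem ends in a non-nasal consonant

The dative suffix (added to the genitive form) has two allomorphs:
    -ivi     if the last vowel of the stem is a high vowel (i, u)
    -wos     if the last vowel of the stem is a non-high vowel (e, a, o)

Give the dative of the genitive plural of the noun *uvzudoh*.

uvzudoheviivi

The final sound of *uvzudoh* is /h/, which is a voiceless consonant, so the plural suffix is -ev, giving *uvzudohev*.
Since the final consonant of the plural form *uvzudohev* is /v/ (non-nasal), it takes -i, giving *uvzudohevi*.
Since the last vowel of the genitive form *uvzudohevi* is /i/ (a high vowel), it takes -ivi, giving *uvzudoheviivi*.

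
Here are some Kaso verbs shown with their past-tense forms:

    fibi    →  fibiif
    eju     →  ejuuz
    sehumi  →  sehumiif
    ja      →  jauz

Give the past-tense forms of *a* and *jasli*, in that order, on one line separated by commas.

auz, jasliif

The suffix is conditioned by the last vowel: -if when the last vowel of the stem is a front vowel (*fibi*, *sehumi*); -uz when the last vowel of the stem is a back vowel (*eju*, *ja*).
Since the last vowel of *a* is /a/ (a back vowel), it takes -uz, giving *auz*.
Since the last vowel of *jasli* is /i/ (a front vowel), it takes -if, giving *jasliif*.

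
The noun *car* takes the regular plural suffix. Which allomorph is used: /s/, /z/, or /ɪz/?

/z/

The stem *car* ends in a voiced non-sibilant sound.
The plural suffix surfaces as /ɪz/ after sibilants, /s/ after other voiceless consonants, and /z/ after other voiced sounds.
So the plural -s on *car* is pronounced /z/.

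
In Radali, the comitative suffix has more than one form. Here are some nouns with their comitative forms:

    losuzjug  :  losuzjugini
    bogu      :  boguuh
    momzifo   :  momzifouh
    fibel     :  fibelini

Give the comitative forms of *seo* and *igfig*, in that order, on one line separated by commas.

seouh, igfigini

The alternation tracks the final sound of the stem — -ini when the stem ends in a consonant (*losuzjug*, *fibel*); -uh when the stem ends in a vowel (*bogu*, *momzifo*).
*seo*: final sound = /o/, a vowel → -uh → *seouh*.
*igfig* — final sound /g/ (a consonant) → -ini → *igfigini*.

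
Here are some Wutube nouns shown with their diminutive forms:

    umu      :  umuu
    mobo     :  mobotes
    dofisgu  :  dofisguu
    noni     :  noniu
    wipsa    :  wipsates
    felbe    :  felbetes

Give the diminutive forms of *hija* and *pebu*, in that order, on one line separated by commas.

hijates, pebuu

The suffix is conditioned by the last vowel: -u when the last vowel of the stem is a high vowel (*umu*, *dofisgu*, *noni*); -tes when the last vowel of the stem is a non-high vowel (*mobo*, *wipsa*, *felbe*).
*hija* — last vowel /a/ (a non-high vowel) → -tes → *hijates*.
*pebu* — last vowel /u/ (a high vowel) → -u → *pebuu*.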